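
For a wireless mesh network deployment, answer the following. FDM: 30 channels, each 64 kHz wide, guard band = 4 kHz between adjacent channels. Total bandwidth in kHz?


Given: 30 channels, 64 kHz each, guard = 4 kHz
Channel bandwidth = 30 * 64 = 1920 kHz
Guard bands = 29 gaps * 4 kHz = 116 kHz
Total = 1920 + 116 = 2036 kHz

2036


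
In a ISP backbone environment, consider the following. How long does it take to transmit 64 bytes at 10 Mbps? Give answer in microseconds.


Given: packet = 64 bytes, bandwidth = 10 Mbps
Packet in bits = 64 * 8 = 512 bits
Bandwidth = 10 * 10^6 = 10000000 bps
Time = 512 / 10000000 seconds
Time in us = 512 * 10^6 / 10000000 = 51.2

51.2


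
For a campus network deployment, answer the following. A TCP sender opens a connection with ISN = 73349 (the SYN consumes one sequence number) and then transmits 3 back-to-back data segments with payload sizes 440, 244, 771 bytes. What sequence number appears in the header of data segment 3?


The SYN occupies sequence number ISN = 73349, so the first data byte is ISN + 1 = 73350.
SEQ of data segment i = (ISN + 1) + sum of payload sizes of segments 1..i-1.
Segment 1: SEQ = 73350, payload = 440 bytes
Segment 2: SEQ = 73790, payload = 244 bytes
Segment 3: SEQ = 74034, payload = 771 bytes
SEQ of segment 3 = 73350 + 440 + 244 = 74034

74034


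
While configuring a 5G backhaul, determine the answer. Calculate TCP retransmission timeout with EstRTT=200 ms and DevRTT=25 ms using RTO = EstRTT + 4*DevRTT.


Given: EstRTT = 200 ms, DevRTT = 25 ms
Timeout = EstRTT + 4 * DevRTT
4 * DevRTT = 4 * 25 = 100
Timeout = 200 + 100 = 300 ms

300


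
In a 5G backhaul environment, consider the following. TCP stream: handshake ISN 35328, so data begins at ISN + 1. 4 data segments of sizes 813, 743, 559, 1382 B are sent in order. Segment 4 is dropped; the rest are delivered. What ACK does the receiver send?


SYN uses sequence number 35328; first data byte = ISN + 1 = 35329.
Segment 1: SEQ = 35329, len = 813 B, covers [35329, 36141]
Segment 2: SEQ = 36142, len = 743 B, covers [36142, 36884]
Segment 3: SEQ = 36885, len = 559 B, covers [36885, 37443]
Segment 4: SEQ = 37444, len = 1382 B, covers [37444, 38825] [LOST]
In-order data received: bytes [35329, 37443] (segments 1..3).
Segment 4 missing -> gap begins at byte 37444.
Cumulative ACK = next expected in-order byte = 35329 + 813 + 743 + 559 = 37444

37444


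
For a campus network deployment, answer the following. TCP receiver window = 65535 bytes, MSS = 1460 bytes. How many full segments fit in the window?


Given: RWND = 65535 bytes, MSS = 1460 bytes
Full segments = floor(RWND / MSS)
Full segments = floor(65535 / 1460)
Full segments = floor(44.887) = 44

44


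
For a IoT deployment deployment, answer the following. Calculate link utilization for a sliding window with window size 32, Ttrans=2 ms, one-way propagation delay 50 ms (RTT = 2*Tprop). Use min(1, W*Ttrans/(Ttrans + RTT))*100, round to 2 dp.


Given: W = 32, Ttrans = 2 ms, RTT = 100 ms (= 2 * Tprop, Tprop = 50 ms)
Cycle time = Ttrans + RTT = 2 + 100 = 102 ms (first packet sent until its ACK returns)
W * Ttrans = 32 * 2 = 64 ms of sending per cycle
W * Ttrans / (Ttrans + RTT) = 64 / 102 = 0.627451
U = min(1, 0.627451) = 0.627451
U% = 62.75%

62.75


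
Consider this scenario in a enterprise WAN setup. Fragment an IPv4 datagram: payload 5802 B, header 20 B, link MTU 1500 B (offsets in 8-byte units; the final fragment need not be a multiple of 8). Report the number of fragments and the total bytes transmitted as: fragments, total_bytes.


Max data per non-final fragment = floor((MTU - header)/8)*8 = floor((1500 - 20)/8)*8 = floor(1480/8)*8 = 1480 B
Final fragment needs no 8-byte alignment: it can carry up to MTU - header = 1480 B
Non-final fragments needed = ceil((payload - 1480) / 1480) = ceil(4322/1480) = ceil(2.9203) = 3
Number of fragments = 3 + 1 = 4
Fragment sizes (data): 3 * 1480 B + 1362 B (last, 1362 <= 1480 OK)
Total bytes sent = payload + n_frags * header = 5802 + 4*20 = 5802 + 80 = 5882 B

4, 5882


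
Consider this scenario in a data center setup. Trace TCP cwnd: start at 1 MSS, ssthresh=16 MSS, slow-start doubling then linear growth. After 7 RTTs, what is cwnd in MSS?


RTT 0: cwnd = 1 MSS (initial)
RTT 1: cwnd = 2 MSS (slow start, doubled)
RTT 2: cwnd = 4 MSS (slow start, doubled)
RTT 3: cwnd = 8 MSS (slow start, doubled)
RTT 4: cwnd = 16 MSS (slow start, doubled)
RTT 5: cwnd = 17 MSS (congestion avoidance, +1)
RTT 6: cwnd = 18 MSS (congestion avoidance, +1)
RTT 7: cwnd = 19 MSS (congestion avoidance, +1)

19


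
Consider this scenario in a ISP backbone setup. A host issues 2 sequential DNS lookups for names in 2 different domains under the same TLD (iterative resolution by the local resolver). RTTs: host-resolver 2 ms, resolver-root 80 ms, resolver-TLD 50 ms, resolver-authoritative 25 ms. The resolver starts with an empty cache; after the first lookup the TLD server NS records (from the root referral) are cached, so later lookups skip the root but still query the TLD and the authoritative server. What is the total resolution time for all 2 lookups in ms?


Lookup 1 (cold cache): local + root + TLD + auth = 2 + 80 + 50 + 25 = 157 ms
Lookups 2..2 (TLD NS cached -> skip root; new domain -> still ask TLD and auth): local + TLD + auth = 2 + 50 + 25 = 77 ms each
Remaining 1 lookups: 1 * 77 = 77 ms
Total = 157 + 77 = 234 ms

234


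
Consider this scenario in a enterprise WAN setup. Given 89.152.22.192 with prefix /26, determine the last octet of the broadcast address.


Given: IP = 89.152.22.192, prefix = /26
Host bits = 32 - 26 = 6
Network last octet = 192 AND mask = 192
Host part size = 2^6 - 1 = 63
Broadcast last octet = 192 OR 63 = 255

255


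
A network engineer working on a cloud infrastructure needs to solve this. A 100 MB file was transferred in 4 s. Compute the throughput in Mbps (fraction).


Given: file = 100 MB, time = 4 s
File in Mb = 100 * 8 = 800 Mb
Throughput = 800 / 4 Mbps
Throughput = 200 Mbps

200


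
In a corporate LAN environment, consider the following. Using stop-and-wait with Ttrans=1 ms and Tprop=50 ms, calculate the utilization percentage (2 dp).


Given: Ttrans = 1 ms, Tprop = 50 ms
RTT = 2 * Tprop = 2 * 50 = 100 ms
U = Ttrans / (Ttrans + RTT)
U = 1 / (1 + 100)
U = 1 / 101 = 0.009901
U% = 0.99%

0.99


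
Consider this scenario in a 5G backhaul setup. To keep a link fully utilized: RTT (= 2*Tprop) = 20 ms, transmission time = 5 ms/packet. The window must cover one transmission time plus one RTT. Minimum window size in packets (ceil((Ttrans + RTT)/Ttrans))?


Given: Ttrans = 5 ms, RTT = 20 ms (= 2 * Tprop, Tprop = 10 ms)
Time until first ACK returns = Ttrans + RTT = 5 + 20 = 25 ms
Need W * Ttrans >= Ttrans + RTT  ->  W >= (Ttrans + RTT) / Ttrans
(Ttrans + RTT) / Ttrans = 25 / 5 = 5
W_min = ceil(5) = 5

5


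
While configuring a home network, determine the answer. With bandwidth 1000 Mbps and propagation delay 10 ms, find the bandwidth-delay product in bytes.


Given: bandwidth = 1000 Mbps, delay = 10 ms
BDP in bits = 1000 * 10^6 * 10 / 1000
BDP in bits = 10000000
BDP in bytes = 10000000 / 8 = 1250000

1250000


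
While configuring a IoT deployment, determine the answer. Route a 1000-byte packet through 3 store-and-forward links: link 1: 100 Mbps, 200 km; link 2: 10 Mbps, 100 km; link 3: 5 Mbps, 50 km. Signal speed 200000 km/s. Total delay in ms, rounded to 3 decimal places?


Packet = 1000 bytes = 8000 bits. Store-and-forward: sum (t_trans + t_prop) per link.
Link 1: t_trans = 8000/(100*10^6) s = 0.0800 ms; t_prop = 200/200000 s = 1.0000 ms; subtotal = 1.0800 ms
Link 2: t_trans = 8000/(10*10^6) s = 0.8000 ms; t_prop = 100/200000 s = 0.5000 ms; subtotal = 1.3000 ms
Link 3: t_trans = 8000/(5*10^6) s = 1.6000 ms; t_prop = 50/200000 s = 0.2500 ms; subtotal = 1.8500 ms
End-to-end = 1.0800 + 1.3000 + 1.8500 = 4.2300 ms -> 4.230 ms (3 dp)

4.230


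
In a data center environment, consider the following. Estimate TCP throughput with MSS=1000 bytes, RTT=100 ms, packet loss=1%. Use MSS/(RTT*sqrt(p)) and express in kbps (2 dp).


Given: MSS = 1000 bytes, RTT = 100 ms, loss = 1%
RTT in seconds = 100 / 1000 = 0.1
Loss rate = 1% = 0.01
sqrt(loss) = sqrt(0.01) = 0.1
Throughput (bytes/s) = 1000 / (0.1 * 0.1) = 100000.0000
Throughput (kbps) = 100000.0000 * 8 / 1000 = 800.000000 -> 800.00 kbps (2 dp)

800.00


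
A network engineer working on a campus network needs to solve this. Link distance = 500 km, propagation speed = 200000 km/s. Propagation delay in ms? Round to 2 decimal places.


Given: distance = 500 km, speed = 200000 km/s
Delay = distance / speed = 500 / 200000 seconds
Delay in ms = 500 * 1000 / 200000
Delay = 2.5000 ms
Rounded to 2 dp = 2.50 ms

2.50


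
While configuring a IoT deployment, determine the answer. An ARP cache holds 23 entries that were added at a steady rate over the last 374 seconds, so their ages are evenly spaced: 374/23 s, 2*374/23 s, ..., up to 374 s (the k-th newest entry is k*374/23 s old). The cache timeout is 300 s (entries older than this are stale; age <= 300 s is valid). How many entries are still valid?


Ages are k * 374/23 s for k = 1..23 (spacing = 16.2609 s).
Entry k is valid iff k * 374/23 <= 300 iff k <= 23 * 300 / 374 = 18.4492
n_valid = floor(18.4492) = 18
(n_stale = 23 - 18 = 5)

18


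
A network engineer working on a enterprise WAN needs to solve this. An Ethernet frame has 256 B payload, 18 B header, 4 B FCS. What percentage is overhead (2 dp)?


Given: payload = 256 B, header = 18 B, trailer = 4 B
Overhead bytes = header + trailer = 18 + 4 = 22
Total frame = payload + overhead = 256 + 22 = 278
Overhead % = 22 / 278 * 100 = 7.9137% -> 7.91% (2 dp)

7.91


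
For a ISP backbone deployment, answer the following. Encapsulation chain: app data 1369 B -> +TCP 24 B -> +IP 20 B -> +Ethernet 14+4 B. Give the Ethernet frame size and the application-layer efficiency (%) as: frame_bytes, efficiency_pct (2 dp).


TCP segment = 1369 + 24 = 1393 B
IP packet = 1393 + 20 = 1413 B
Ethernet frame = 1413 + 14 + 4 = 1431 B
Efficiency = app / frame = 1369 / 1431 = 0.956674 = 95.6674% -> 95.67% (2 dp)

1431, 95.67


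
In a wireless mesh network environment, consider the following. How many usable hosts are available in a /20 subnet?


Given: subnet mask /20
Host bits = 32 - 20 = 12
Total addresses = 2^12 = 4096
Usable hosts = 4096 - 2 (network + broadcast) = 4094

4094


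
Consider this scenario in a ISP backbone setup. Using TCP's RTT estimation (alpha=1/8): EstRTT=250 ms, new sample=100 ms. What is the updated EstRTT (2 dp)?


Given: EstRTT = 250 ms, SampleRTT = 100 ms, alpha = 1/8
New EstRTT = (1 - alpha) * EstRTT + alpha * SampleRTT
(7/8) * 250 = 218.75
(1/8) * 100 = 12.5
New EstRTT = 218.75 + 12.5 = 231.25 ms -> 231.25 ms (2 dp)

231.25


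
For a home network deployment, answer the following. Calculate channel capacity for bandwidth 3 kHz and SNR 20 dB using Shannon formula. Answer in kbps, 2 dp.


Given: B = 3 kHz, SNR = 20 dB
SNR linear = 10^(20/10) = 100
1 + SNR = 101
log2(101) = 6.6582114828
C = 3 * 1000 * 6.6582114828 = 19974.6344 bps
C = 19.974634 kbps -> 19.97 kbps (2 dp)

19.97


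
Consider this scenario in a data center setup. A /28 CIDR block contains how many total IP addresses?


Given: CIDR prefix /28
Host bits = 32 - 28 = 4
Total addresses = 2^4 = 16

16


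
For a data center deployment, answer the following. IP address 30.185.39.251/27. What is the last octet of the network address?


Given: IP = 30.185.39.251, prefix = /27
Subnet mask = 255.255.255.224
Last octet of IP: 251
Last octet of mask: 224
Network last octet = 251 AND 224 = 224

224


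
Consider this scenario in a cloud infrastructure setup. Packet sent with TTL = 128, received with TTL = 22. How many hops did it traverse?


Given: initial TTL = 128, received TTL = 22
Hops = initial TTL - received TTL
Hops = 128 - 22 = 106

106


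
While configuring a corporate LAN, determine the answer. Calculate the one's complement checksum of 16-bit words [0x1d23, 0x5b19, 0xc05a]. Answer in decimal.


Given words: [0x1d23, 0x5b19, 0xc05a]
Step 1: Sum all words
Raw sum = 7459 + 23321 + 49242 = 80022
Step 2: Fold carry: (14486 + 1) = 14487
One's complement = ~14487 & 0xFFFF = 51048

51048


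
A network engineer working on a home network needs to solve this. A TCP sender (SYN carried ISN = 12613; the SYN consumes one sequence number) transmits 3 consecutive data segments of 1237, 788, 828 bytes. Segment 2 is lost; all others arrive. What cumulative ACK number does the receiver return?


SYN uses sequence number 12613; first data byte = ISN + 1 = 12614.
Segment 1: SEQ = 12614, len = 1237 B, covers [12614, 13850]
Segment 2: SEQ = 13851, len = 788 B, covers [13851, 14638] [LOST]
Segment 3: SEQ = 14639, len = 828 B, covers [14639, 15466]
In-order data received: bytes [12614, 13850] (segments 1..1).
Segment 2 missing -> gap begins at byte 13851; later segments buffered out of order.
Cumulative ACK = next expected in-order byte = 12614 + 1237 = 13851

13851


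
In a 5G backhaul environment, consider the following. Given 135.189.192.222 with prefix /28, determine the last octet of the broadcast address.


Given: IP = 135.189.192.222, prefix = /28
Host bits = 32 - 28 = 4
Network last octet = 222 AND mask = 208
Host part size = 2^4 - 1 = 15
Broadcast last octet = 208 OR 15 = 223

223


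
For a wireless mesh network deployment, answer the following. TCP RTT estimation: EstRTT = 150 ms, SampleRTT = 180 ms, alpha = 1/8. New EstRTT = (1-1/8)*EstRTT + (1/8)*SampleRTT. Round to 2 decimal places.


Given: EstRTT = 150 ms, SampleRTT = 180 ms, alpha = 1/8
New EstRTT = (1 - alpha) * EstRTT + alpha * SampleRTT
(7/8) * 150 = 131.25
(1/8) * 180 = 22.5
New EstRTT = 131.25 + 22.5 = 153.75 ms -> 153.75 ms (2 dp)

153.75


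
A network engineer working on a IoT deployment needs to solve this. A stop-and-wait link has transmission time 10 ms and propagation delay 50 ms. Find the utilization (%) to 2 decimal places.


Given: Ttrans = 10 ms, Tprop = 50 ms
RTT = 2 * Tprop = 2 * 50 = 100 ms
U = Ttrans / (Ttrans + RTT)
U = 10 / (10 + 100)
U = 10 / 110 = 0.090909
U% = 9.09%

9.09


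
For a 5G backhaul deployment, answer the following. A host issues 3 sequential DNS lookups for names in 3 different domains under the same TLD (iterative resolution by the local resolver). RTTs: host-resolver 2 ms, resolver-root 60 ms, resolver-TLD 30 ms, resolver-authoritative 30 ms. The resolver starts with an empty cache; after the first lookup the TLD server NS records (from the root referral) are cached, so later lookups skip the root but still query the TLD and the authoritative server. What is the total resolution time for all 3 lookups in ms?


Lookup 1 (cold cache): local + root + TLD + auth = 2 + 60 + 30 + 30 = 122 ms
Lookups 2..3 (TLD NS cached -> skip root; new domain -> still ask TLD and auth): local + TLD + auth = 2 + 30 + 30 = 62 ms each
Remaining 2 lookups: 2 * 62 = 124 ms
Total = 122 + 124 = 246 ms

246


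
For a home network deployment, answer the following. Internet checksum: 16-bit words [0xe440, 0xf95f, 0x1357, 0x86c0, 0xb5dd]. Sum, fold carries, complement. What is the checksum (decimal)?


Given words: [0xe440, 0xf95f, 0x1357, 0x86c0, 0xb5dd]
Step 1: Sum all words
Raw sum = 58432 + 63839 + 4951 + 34496 + 46557 = 208275
Step 2: Fold carry: (11667 + 3) = 11670
One's complement = ~11670 & 0xFFFF = 53865

53865


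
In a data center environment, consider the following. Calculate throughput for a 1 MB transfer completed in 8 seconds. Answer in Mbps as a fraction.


Given: file = 1 MB, time = 8 s
File in Mb = 1 * 8 = 8 Mb
Throughput = 8 / 8 Mbps
Throughput = 1 Mbps

1


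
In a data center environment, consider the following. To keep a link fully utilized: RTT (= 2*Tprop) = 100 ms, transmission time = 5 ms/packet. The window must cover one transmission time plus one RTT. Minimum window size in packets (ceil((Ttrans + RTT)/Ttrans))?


Given: Ttrans = 5 ms, RTT = 100 ms (= 2 * Tprop, Tprop = 50 ms)
Time until first ACK returns = Ttrans + RTT = 5 + 100 = 105 ms
Need W * Ttrans >= Ttrans + RTT  ->  W >= (Ttrans + RTT) / Ttrans
(Ttrans + RTT) / Ttrans = 105 / 5 = 21
W_min = ceil(21) = 21

21


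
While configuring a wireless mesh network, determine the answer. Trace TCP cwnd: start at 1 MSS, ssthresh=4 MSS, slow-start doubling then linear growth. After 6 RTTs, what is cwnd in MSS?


RTT 0: cwnd = 1 MSS (initial)
RTT 1: cwnd = 2 MSS (slow start, doubled)
RTT 2: cwnd = 4 MSS (slow start, doubled)
RTT 3: cwnd = 5 MSS (congestion avoidance, +1)
RTT 4: cwnd = 6 MSS (congestion avoidance, +1)
RTT 5: cwnd = 7 MSS (congestion avoidance, +1)
RTT 6: cwnd = 8 MSS (congestion avoidance, +1)

8


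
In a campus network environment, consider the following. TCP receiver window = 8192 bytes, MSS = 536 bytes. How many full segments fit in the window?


Given: RWND = 8192 bytes, MSS = 536 bytes
Full segments = floor(RWND / MSS)
Full segments = floor(8192 / 536)
Full segments = floor(15.2836) = 15

15


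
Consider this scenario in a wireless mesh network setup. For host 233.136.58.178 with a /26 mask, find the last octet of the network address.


Given: IP = 233.136.58.178, prefix = /26
Subnet mask = 255.255.255.192
Last octet of IP: 178
Last octet of mask: 192
Network last octet = 178 AND 192 = 128

128


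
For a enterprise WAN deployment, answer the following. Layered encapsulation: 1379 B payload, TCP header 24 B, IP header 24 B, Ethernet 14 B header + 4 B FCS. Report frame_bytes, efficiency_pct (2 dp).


TCP segment = 1379 + 24 = 1403 B
IP packet = 1403 + 24 = 1427 B
Ethernet frame = 1427 + 14 + 4 = 1445 B
Efficiency = app / frame = 1379 / 1445 = 0.954325 = 95.4325% -> 95.43% (2 dp)

1445, 95.43


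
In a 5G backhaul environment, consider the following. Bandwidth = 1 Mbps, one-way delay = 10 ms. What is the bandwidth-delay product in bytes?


Given: bandwidth = 1 Mbps, delay = 10 ms
BDP in bits = 1 * 10^6 * 10 / 1000
BDP in bits = 10000
BDP in bytes = 10000 / 8 = 1250

1250


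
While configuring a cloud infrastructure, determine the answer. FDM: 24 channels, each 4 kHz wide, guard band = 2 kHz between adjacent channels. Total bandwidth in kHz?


Given: 24 channels, 4 kHz each, guard = 2 kHz
Channel bandwidth = 24 * 4 = 96 kHz
Guard bands = 23 gaps * 2 kHz = 46 kHz
Total = 96 + 46 = 142 kHz

142


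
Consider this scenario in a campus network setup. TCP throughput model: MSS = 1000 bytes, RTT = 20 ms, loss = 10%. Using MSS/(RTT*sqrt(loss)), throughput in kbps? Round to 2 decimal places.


Given: MSS = 1000 bytes, RTT = 20 ms, loss = 10%
RTT in seconds = 20 / 1000 = 0.02
Loss rate = 10% = 0.1
sqrt(loss) = sqrt(0.1) = 0.316227766017
Throughput (bytes/s) = 1000 / (0.02 * 0.316227766017) = 158113.8830
Throughput (kbps) = 158113.8830 * 8 / 1000 = 1264.911064 -> 1264.91 kbps (2 dp)

1264.91


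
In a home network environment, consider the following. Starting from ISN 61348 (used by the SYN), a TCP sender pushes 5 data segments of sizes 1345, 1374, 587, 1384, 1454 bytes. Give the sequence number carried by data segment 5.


The SYN occupies sequence number ISN = 61348, so the first data byte is ISN + 1 = 61349.
SEQ of data segment i = (ISN + 1) + sum of payload sizes of segments 1..i-1.
Segment 1: SEQ = 61349, payload = 1345 bytes
Segment 2: SEQ = 62694, payload = 1374 bytes
Segment 3: SEQ = 64068, payload = 587 bytes
Segment 4: SEQ = 64655, payload = 1384 bytes
Segment 5: SEQ = 66039, payload = 1454 bytes
SEQ of segment 5 = 61349 + 1345 + 1374 + 587 + 1384 = 66039

66039


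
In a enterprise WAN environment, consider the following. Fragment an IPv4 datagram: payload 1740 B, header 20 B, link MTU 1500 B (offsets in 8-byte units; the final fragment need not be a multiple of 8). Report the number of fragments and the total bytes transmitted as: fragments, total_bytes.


Max data per non-final fragment = floor((MTU - header)/8)*8 = floor((1500 - 20)/8)*8 = floor(1480/8)*8 = 1480 B
Final fragment needs no 8-byte alignment: it can carry up to MTU - header = 1480 B
Non-final fragments needed = ceil((payload - 1480) / 1480) = ceil(260/1480) = ceil(0.1757) = 1
Number of fragments = 1 + 1 = 2
Fragment sizes (data): 1 * 1480 B + 260 B (last, 260 <= 1480 OK)
Total bytes sent = payload + n_frags * header = 1740 + 2*20 = 1740 + 40 = 1780 B

2, 1780


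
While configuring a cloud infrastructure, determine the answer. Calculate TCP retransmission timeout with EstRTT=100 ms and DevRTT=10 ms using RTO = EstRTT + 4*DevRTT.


Given: EstRTT = 100 ms, DevRTT = 10 ms
Timeout = EstRTT + 4 * DevRTT
4 * DevRTT = 4 * 10 = 40
Timeout = 100 + 40 = 140 ms

140


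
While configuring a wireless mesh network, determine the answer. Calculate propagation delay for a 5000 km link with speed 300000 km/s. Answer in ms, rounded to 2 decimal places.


Given: distance = 5000 km, speed = 300000 km/s
Delay = distance / speed = 5000 / 300000 seconds
Delay in ms = 5000 * 1000 / 300000
Delay = 16.6667 ms
Rounded to 2 dp = 16.67 ms

16.67


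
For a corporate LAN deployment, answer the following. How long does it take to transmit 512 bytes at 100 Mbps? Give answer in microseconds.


Given: packet = 512 bytes, bandwidth = 100 Mbps
Packet in bits = 512 * 8 = 4096 bits
Bandwidth = 100 * 10^6 = 100000000 bps
Time = 4096 / 100000000 seconds
Time in us = 4096 * 10^6 / 100000000 = 40.96

40.96


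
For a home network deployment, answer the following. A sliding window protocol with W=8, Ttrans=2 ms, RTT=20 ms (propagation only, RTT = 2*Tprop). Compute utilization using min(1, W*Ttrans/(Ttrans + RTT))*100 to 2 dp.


Given: W = 8, Ttrans = 2 ms, RTT = 20 ms (= 2 * Tprop, Tprop = 10 ms)
Cycle time = Ttrans + RTT = 2 + 20 = 22 ms (first packet sent until its ACK returns)
W * Ttrans = 8 * 2 = 16 ms of sending per cycle
W * Ttrans / (Ttrans + RTT) = 16 / 22 = 0.727273
U = min(1, 0.727273) = 0.727273
U% = 72.73%

72.73


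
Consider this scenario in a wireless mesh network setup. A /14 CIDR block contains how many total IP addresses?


Given: CIDR prefix /14
Host bits = 32 - 14 = 18
Total addresses = 2^18 = 262144

262144


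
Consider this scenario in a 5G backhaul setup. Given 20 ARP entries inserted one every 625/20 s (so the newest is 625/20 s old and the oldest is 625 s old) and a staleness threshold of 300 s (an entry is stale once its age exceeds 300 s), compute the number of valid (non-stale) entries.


Ages are k * 625/20 s for k = 1..20 (spacing = 31.2500 s).
Entry k is valid iff k * 625/20 <= 300 iff k <= 20 * 300 / 625 = 9.6000
n_valid = floor(9.6000) = 9
(n_stale = 20 - 9 = 11)

9


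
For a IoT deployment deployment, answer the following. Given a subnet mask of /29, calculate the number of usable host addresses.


Given: subnet mask /29
Host bits = 32 - 29 = 3
Total addresses = 2^3 = 8
Usable hosts = 8 - 2 (network + broadcast) = 6

6


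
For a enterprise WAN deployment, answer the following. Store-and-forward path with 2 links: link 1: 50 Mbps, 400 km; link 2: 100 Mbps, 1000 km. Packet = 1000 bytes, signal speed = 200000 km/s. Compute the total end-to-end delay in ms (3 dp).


Packet = 1000 bytes = 8000 bits. Store-and-forward: sum (t_trans + t_prop) per link.
Link 1: t_trans = 8000/(50*10^6) s = 0.1600 ms; t_prop = 400/200000 s = 2.0000 ms; subtotal = 2.1600 ms
Link 2: t_trans = 8000/(100*10^6) s = 0.0800 ms; t_prop = 1000/200000 s = 5.0000 ms; subtotal = 5.0800 ms
End-to-end = 2.1600 + 5.0800 = 7.2400 ms -> 7.240 ms (3 dp)

7.240


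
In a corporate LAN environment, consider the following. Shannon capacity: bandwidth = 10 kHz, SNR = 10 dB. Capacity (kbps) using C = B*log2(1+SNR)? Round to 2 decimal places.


Given: B = 10 kHz, SNR = 10 dB
SNR linear = 10^(10/10) = 10
1 + SNR = 11
log2(11) = 3.4594316186
C = 10 * 1000 * 3.4594316186 = 34594.3162 bps
C = 34.594316 kbps -> 34.59 kbps (2 dp)

34.59


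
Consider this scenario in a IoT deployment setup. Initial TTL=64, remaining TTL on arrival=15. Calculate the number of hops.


Given: initial TTL = 64, received TTL = 15
Hops = initial TTL - received TTL
Hops = 64 - 15 = 49

49


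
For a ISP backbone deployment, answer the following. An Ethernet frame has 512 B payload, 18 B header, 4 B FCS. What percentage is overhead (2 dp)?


Given: payload = 512 B, header = 18 B, trailer = 4 B
Overhead bytes = header + trailer = 18 + 4 = 22
Total frame = payload + overhead = 512 + 22 = 534
Overhead % = 22 / 534 * 100 = 4.1199% -> 4.12% (2 dp)

4.12


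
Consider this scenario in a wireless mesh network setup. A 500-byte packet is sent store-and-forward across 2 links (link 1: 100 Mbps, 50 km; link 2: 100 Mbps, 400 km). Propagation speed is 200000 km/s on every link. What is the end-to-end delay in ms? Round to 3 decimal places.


Packet = 500 bytes = 4000 bits. Store-and-forward: sum (t_trans + t_prop) per link.
Link 1: t_trans = 4000/(100*10^6) s = 0.0400 ms; t_prop = 50/200000 s = 0.2500 ms; subtotal = 0.2900 ms
Link 2: t_trans = 4000/(100*10^6) s = 0.0400 ms; t_prop = 400/200000 s = 2.0000 ms; subtotal = 2.0400 ms
End-to-end = 0.2900 + 2.0400 = 2.3300 ms -> 2.330 ms (3 dp)

2.330


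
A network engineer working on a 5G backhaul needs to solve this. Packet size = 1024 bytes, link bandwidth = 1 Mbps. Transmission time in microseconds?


Given: packet = 1024 bytes, bandwidth = 1 Mbps
Packet in bits = 1024 * 8 = 8192 bits
Bandwidth = 1 * 10^6 = 1000000 bps
Time = 8192 / 1000000 seconds
Time in us = 8192 * 10^6 / 1000000 = 8192

8192


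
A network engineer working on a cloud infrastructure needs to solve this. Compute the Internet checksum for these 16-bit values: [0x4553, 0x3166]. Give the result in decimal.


Given words: [0x4553, 0x3166]
Step 1: Sum all words
Raw sum = 17747 + 12646 = 30393
One's complement = ~30393 & 0xFFFF = 35142

35142


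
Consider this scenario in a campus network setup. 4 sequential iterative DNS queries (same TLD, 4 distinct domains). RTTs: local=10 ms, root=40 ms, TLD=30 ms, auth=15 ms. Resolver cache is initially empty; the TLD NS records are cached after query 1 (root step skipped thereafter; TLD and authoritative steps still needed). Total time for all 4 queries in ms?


Lookup 1 (cold cache): local + root + TLD + auth = 10 + 40 + 30 + 15 = 95 ms
Lookups 2..4 (TLD NS cached -> skip root; new domain -> still ask TLD and auth): local + TLD + auth = 10 + 30 + 15 = 55 ms each
Remaining 3 lookups: 3 * 55 = 165 ms
Total = 95 + 165 = 260 ms

260


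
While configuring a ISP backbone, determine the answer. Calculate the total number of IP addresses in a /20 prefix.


Given: CIDR prefix /20
Host bits = 32 - 20 = 12
Total addresses = 2^12 = 4096

4096


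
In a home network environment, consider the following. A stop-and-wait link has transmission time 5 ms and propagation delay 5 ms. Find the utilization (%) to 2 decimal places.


Given: Ttrans = 5 ms, Tprop = 5 ms
RTT = 2 * Tprop = 2 * 5 = 10 ms
U = Ttrans / (Ttrans + RTT)
U = 5 / (5 + 10)
U = 5 / 15 = 0.333333
U% = 33.33%

33.33


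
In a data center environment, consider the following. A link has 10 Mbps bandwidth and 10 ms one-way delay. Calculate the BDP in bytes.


Given: bandwidth = 10 Mbps, delay = 10 ms
BDP in bits = 10 * 10^6 * 10 / 1000
BDP in bits = 100000
BDP in bytes = 100000 / 8 = 12500

12500


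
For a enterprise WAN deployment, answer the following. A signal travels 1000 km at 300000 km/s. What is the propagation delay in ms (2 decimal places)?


Given: distance = 1000 km, speed = 300000 km/s
Delay = distance / speed = 1000 / 300000 seconds
Delay in ms = 1000 * 1000 / 300000
Delay = 3.3333 ms
Rounded to 2 dp = 3.33 ms

3.33


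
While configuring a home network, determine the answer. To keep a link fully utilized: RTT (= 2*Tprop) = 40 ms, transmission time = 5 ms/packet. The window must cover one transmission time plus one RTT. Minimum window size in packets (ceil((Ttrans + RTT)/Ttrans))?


Given: Ttrans = 5 ms, RTT = 40 ms (= 2 * Tprop, Tprop = 20 ms)
Time until first ACK returns = Ttrans + RTT = 5 + 40 = 45 ms
Need W * Ttrans >= Ttrans + RTT  ->  W >= (Ttrans + RTT) / Ttrans
(Ttrans + RTT) / Ttrans = 45 / 5 = 9
W_min = ceil(9) = 9

9


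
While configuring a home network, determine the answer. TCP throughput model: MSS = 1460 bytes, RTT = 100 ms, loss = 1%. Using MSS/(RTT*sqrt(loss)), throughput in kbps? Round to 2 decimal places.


Given: MSS = 1460 bytes, RTT = 100 ms, loss = 1%
RTT in seconds = 100 / 1000 = 0.1
Loss rate = 1% = 0.01
sqrt(loss) = sqrt(0.01) = 0.1
Throughput (bytes/s) = 1460 / (0.1 * 0.1) = 146000.0000
Throughput (kbps) = 146000.0000 * 8 / 1000 = 1168.000000 -> 1168.00 kbps (2 dp)

1168.00


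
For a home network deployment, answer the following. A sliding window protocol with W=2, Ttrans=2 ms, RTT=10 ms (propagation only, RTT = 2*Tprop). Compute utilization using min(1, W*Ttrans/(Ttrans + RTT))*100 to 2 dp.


Given: W = 2, Ttrans = 2 ms, RTT = 10 ms (= 2 * Tprop, Tprop = 5 ms)
Cycle time = Ttrans + RTT = 2 + 10 = 12 ms (first packet sent until its ACK returns)
W * Ttrans = 2 * 2 = 4 ms of sending per cycle
W * Ttrans / (Ttrans + RTT) = 4 / 12 = 0.333333
U = min(1, 0.333333) = 0.333333
U% = 33.33%

33.33


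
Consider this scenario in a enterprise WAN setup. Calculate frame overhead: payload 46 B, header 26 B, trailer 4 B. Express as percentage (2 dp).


Given: payload = 46 B, header = 26 B, trailer = 4 B
Overhead bytes = header + trailer = 26 + 4 = 30
Total frame = payload + overhead = 46 + 30 = 76
Overhead % = 30 / 76 * 100 = 39.4737% -> 39.47% (2 dp)

39.47


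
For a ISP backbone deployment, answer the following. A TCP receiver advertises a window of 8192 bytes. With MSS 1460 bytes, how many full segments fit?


Given: RWND = 8192 bytes, MSS = 1460 bytes
Full segments = floor(RWND / MSS)
Full segments = floor(8192 / 1460)
Full segments = floor(5.611) = 5

5


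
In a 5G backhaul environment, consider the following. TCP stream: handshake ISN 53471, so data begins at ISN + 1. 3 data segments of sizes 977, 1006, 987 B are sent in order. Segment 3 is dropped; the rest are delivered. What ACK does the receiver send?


SYN uses sequence number 53471; first data byte = ISN + 1 = 53472.
Segment 1: SEQ = 53472, len = 977 B, covers [53472, 54448]
Segment 2: SEQ = 54449, len = 1006 B, covers [54449, 55454]
Segment 3: SEQ = 55455, len = 987 B, covers [55455, 56441] [LOST]
In-order data received: bytes [53472, 55454] (segments 1..2).
Segment 3 missing -> gap begins at byte 55455.
Cumulative ACK = next expected in-order byte = 53472 + 977 + 1006 = 55455

55455


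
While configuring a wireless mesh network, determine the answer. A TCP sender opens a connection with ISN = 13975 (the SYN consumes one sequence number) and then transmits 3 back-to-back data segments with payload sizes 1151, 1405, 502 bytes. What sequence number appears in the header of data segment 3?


The SYN occupies sequence number ISN = 13975, so the first data byte is ISN + 1 = 13976.
SEQ of data segment i = (ISN + 1) + sum of payload sizes of segments 1..i-1.
Segment 1: SEQ = 13976, payload = 1151 bytes
Segment 2: SEQ = 15127, payload = 1405 bytes
Segment 3: SEQ = 16532, payload = 502 bytes
SEQ of segment 3 = 13976 + 1151 + 1405 = 16532

16532


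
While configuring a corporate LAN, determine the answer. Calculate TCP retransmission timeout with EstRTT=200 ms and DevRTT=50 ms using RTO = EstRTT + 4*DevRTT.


Given: EstRTT = 200 ms, DevRTT = 50 ms
Timeout = EstRTT + 4 * DevRTT
4 * DevRTT = 4 * 50 = 200
Timeout = 200 + 200 = 400 ms

400


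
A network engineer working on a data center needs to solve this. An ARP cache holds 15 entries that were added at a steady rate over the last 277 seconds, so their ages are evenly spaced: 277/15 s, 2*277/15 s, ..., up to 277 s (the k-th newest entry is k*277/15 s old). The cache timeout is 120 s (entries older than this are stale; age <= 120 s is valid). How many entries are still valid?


Ages are k * 277/15 s for k = 1..15 (spacing = 18.4667 s).
Entry k is valid iff k * 277/15 <= 120 iff k <= 15 * 120 / 277 = 6.4982
n_valid = floor(6.4982) = 6
(n_stale = 15 - 6 = 9)

6


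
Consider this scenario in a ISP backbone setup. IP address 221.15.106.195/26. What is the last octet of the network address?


Given: IP = 221.15.106.195, prefix = /26
Subnet mask = 255.255.255.192
Last octet of IP: 195
Last octet of mask: 192
Network last octet = 195 AND 192 = 192

192


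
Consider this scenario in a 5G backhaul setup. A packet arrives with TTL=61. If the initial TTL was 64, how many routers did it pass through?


Given: initial TTL = 64, received TTL = 61
Hops = initial TTL - received TTL
Hops = 64 - 61 = 3

3


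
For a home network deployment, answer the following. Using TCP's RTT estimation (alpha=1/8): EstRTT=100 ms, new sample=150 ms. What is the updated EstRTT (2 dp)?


Given: EstRTT = 100 ms, SampleRTT = 150 ms, alpha = 1/8
New EstRTT = (1 - alpha) * EstRTT + alpha * SampleRTT
(7/8) * 100 = 87.5
(1/8) * 150 = 18.75
New EstRTT = 87.5 + 18.75 = 106.25 ms -> 106.25 ms (2 dp)

106.25


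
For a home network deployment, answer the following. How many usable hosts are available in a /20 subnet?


Given: subnet mask /20
Host bits = 32 - 20 = 12
Total addresses = 2^12 = 4096
Usable hosts = 4096 - 2 (network + broadcast) = 4094

4094


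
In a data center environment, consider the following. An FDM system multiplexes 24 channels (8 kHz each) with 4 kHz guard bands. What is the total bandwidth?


Given: 24 channels, 8 kHz each, guard = 4 kHz
Channel bandwidth = 24 * 8 = 192 kHz
Guard bands = 23 gaps * 4 kHz = 92 kHz
Total = 192 + 92 = 284 kHz

284


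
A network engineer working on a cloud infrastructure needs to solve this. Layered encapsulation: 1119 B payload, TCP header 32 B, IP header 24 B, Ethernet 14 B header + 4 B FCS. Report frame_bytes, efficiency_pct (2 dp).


TCP segment = 1119 + 32 = 1151 B
IP packet = 1151 + 24 = 1175 B
Ethernet frame = 1175 + 14 + 4 = 1193 B
Efficiency = app / frame = 1119 / 1193 = 0.937972 = 93.7972% -> 93.80% (2 dp)

1193, 93.80


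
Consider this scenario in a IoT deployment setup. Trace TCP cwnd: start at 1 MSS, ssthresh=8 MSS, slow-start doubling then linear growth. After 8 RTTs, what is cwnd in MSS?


RTT 0: cwnd = 1 MSS (initial)
RTT 1: cwnd = 2 MSS (slow start, doubled)
RTT 2: cwnd = 4 MSS (slow start, doubled)
RTT 3: cwnd = 8 MSS (slow start, doubled)
RTT 4: cwnd = 9 MSS (congestion avoidance, +1)
RTT 5: cwnd = 10 MSS (congestion avoidance, +1)
RTT 6: cwnd = 11 MSS (congestion avoidance, +1)
RTT 7: cwnd = 12 MSS (congestion avoidance, +1)
RTT 8: cwnd = 13 MSS (congestion avoidance, +1)

13


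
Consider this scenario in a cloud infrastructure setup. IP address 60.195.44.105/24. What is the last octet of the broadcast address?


Given: IP = 60.195.44.105, prefix = /24
Host bits = 32 - 24 = 8
Network last octet = 105 AND mask = 0
Host part size = 2^8 - 1 = 255
Broadcast last octet = 0 OR 255 = 255

255


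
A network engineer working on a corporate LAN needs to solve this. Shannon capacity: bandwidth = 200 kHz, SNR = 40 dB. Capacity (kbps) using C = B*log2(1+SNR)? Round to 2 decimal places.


Given: B = 200 kHz, SNR = 40 dB
SNR linear = 10^(40/10) = 10000
1 + SNR = 10001
log2(10001) = 13.2878566418
C = 200 * 1000 * 13.2878566418 = 2657571.3284 bps
C = 2657.571328 kbps -> 2657.57 kbps (2 dp)

2657.57


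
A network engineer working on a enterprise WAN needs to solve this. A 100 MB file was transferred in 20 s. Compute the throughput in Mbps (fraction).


Given: file = 100 MB, time = 20 s
File in Mb = 100 * 8 = 800 Mb
Throughput = 800 / 20 Mbps
Throughput = 40 Mbps

40


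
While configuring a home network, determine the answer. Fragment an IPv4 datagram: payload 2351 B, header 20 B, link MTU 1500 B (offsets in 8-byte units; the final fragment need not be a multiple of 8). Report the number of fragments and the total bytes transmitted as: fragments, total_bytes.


Max data per non-final fragment = floor((MTU - header)/8)*8 = floor((1500 - 20)/8)*8 = floor(1480/8)*8 = 1480 B
Final fragment needs no 8-byte alignment: it can carry up to MTU - header = 1480 B
Non-final fragments needed = ceil((payload - 1480) / 1480) = ceil(871/1480) = ceil(0.5885) = 1
Number of fragments = 1 + 1 = 2
Fragment sizes (data): 1 * 1480 B + 871 B (last, 871 <= 1480 OK)
Total bytes sent = payload + n_frags * header = 2351 + 2*20 = 2351 + 40 = 2391 B

2, 2391


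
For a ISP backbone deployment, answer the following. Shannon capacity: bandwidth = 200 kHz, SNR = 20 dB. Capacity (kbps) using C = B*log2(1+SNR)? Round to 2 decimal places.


Given: B = 200 kHz, SNR = 20 dB
SNR linear = 10^(20/10) = 100
1 + SNR = 101
log2(101) = 6.6582114828
C = 200 * 1000 * 6.6582114828 = 1331642.2966 bps
C = 1331.642297 kbps -> 1331.64 kbps (2 dp)

1331.64


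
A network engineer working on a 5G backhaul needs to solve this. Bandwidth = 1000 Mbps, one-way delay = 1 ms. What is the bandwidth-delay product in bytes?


Given: bandwidth = 1000 Mbps, delay = 1 ms
BDP in bits = 1000 * 10^6 * 1 / 1000
BDP in bits = 1000000
BDP in bytes = 1000000 / 8 = 125000

125000


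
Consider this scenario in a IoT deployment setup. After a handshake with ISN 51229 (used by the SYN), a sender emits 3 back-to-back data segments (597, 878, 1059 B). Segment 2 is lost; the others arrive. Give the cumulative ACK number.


SYN uses sequence number 51229; first data byte = ISN + 1 = 51230.
Segment 1: SEQ = 51230, len = 597 B, covers [51230, 51826]
Segment 2: SEQ = 51827, len = 878 B, covers [51827, 52704] [LOST]
Segment 3: SEQ = 52705, len = 1059 B, covers [52705, 53763]
In-order data received: bytes [51230, 51826] (segments 1..1).
Segment 2 missing -> gap begins at byte 51827; later segments buffered out of order.
Cumulative ACK = next expected in-order byte = 51230 + 597 = 51827

51827


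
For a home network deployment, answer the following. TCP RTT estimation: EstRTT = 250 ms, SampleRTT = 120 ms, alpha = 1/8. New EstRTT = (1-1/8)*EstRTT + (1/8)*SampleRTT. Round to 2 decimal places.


Given: EstRTT = 250 ms, SampleRTT = 120 ms, alpha = 1/8
New EstRTT = (1 - alpha) * EstRTT + alpha * SampleRTT
(7/8) * 250 = 218.75
(1/8) * 120 = 15
New EstRTT = 218.75 + 15 = 233.75 ms -> 233.75 ms (2 dp)

233.75


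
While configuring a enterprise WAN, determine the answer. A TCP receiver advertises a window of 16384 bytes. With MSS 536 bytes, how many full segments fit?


Given: RWND = 16384 bytes, MSS = 536 bytes
Full segments = floor(RWND / MSS)
Full segments = floor(16384 / 536)
Full segments = floor(30.5672) = 30

30


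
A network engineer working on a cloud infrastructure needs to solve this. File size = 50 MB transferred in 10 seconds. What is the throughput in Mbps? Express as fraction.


Given: file = 50 MB, time = 10 s
File in Mb = 50 * 8 = 400 Mb
Throughput = 400 / 10 Mbps
Throughput = 40 Mbps

40


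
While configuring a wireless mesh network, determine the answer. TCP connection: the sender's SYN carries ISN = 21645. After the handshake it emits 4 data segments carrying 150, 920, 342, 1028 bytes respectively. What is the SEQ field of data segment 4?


The SYN occupies sequence number ISN = 21645, so the first data byte is ISN + 1 = 21646.
SEQ of data segment i = (ISN + 1) + sum of payload sizes of segments 1..i-1.
Segment 1: SEQ = 21646, payload = 150 bytes
Segment 2: SEQ = 21796, payload = 920 bytes
Segment 3: SEQ = 22716, payload = 342 bytes
Segment 4: SEQ = 23058, payload = 1028 bytes
SEQ of segment 4 = 21646 + 150 + 920 + 342 = 23058

23058


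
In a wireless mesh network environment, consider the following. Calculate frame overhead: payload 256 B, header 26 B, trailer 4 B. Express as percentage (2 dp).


Given: payload = 256 B, header = 26 B, trailer = 4 B
Overhead bytes = header + trailer = 26 + 4 = 30
Total frame = payload + overhead = 256 + 30 = 286
Overhead % = 30 / 286 * 100 = 10.4895% -> 10.49% (2 dp)

10.49


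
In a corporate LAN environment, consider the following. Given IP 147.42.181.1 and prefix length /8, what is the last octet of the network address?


Given: IP = 147.42.181.1, prefix = /8
Subnet mask = 255.0.0.0
Last octet of IP: 1
Last octet of mask: 0
Network last octet = 1 AND 0 = 0

0
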